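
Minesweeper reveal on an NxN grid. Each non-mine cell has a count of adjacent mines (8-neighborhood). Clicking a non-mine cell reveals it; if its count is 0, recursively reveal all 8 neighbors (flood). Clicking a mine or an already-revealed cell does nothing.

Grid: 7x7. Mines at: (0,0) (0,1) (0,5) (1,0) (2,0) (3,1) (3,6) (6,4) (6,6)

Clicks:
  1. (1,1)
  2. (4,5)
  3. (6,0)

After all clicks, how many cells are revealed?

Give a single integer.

Answer: 32

Derivation:
Click 1 (1,1) count=4: revealed 1 new [(1,1)] -> total=1
Click 2 (4,5) count=1: revealed 1 new [(4,5)] -> total=2
Click 3 (6,0) count=0: revealed 30 new [(0,2) (0,3) (0,4) (1,2) (1,3) (1,4) (1,5) (2,2) (2,3) (2,4) (2,5) (3,2) (3,3) (3,4) (3,5) (4,0) (4,1) (4,2) (4,3) (4,4) (5,0) (5,1) (5,2) (5,3) (5,4) (5,5) (6,0) (6,1) (6,2) (6,3)] -> total=32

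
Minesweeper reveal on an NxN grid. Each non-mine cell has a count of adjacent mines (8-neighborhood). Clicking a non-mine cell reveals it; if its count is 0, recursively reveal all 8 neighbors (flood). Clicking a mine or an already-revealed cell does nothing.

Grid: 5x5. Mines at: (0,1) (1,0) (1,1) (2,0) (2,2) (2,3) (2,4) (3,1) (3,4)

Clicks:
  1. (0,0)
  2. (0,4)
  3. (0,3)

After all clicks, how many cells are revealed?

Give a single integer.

Answer: 7

Derivation:
Click 1 (0,0) count=3: revealed 1 new [(0,0)] -> total=1
Click 2 (0,4) count=0: revealed 6 new [(0,2) (0,3) (0,4) (1,2) (1,3) (1,4)] -> total=7
Click 3 (0,3) count=0: revealed 0 new [(none)] -> total=7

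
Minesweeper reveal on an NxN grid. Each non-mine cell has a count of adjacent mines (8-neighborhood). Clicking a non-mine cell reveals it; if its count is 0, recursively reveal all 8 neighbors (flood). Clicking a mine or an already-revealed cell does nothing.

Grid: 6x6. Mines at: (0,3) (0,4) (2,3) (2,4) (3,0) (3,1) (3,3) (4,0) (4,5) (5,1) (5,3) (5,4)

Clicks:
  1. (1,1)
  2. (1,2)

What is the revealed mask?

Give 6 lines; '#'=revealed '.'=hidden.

Click 1 (1,1) count=0: revealed 9 new [(0,0) (0,1) (0,2) (1,0) (1,1) (1,2) (2,0) (2,1) (2,2)] -> total=9
Click 2 (1,2) count=2: revealed 0 new [(none)] -> total=9

Answer: ###...
###...
###...
......
......
......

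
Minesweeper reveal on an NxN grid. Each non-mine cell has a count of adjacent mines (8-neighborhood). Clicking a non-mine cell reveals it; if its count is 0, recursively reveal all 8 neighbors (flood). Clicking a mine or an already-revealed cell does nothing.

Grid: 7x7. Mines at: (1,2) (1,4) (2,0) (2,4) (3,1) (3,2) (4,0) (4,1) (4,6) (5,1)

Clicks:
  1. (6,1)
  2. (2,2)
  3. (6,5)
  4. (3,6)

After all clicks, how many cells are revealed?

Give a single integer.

Click 1 (6,1) count=1: revealed 1 new [(6,1)] -> total=1
Click 2 (2,2) count=3: revealed 1 new [(2,2)] -> total=2
Click 3 (6,5) count=0: revealed 17 new [(3,3) (3,4) (3,5) (4,2) (4,3) (4,4) (4,5) (5,2) (5,3) (5,4) (5,5) (5,6) (6,2) (6,3) (6,4) (6,5) (6,6)] -> total=19
Click 4 (3,6) count=1: revealed 1 new [(3,6)] -> total=20

Answer: 20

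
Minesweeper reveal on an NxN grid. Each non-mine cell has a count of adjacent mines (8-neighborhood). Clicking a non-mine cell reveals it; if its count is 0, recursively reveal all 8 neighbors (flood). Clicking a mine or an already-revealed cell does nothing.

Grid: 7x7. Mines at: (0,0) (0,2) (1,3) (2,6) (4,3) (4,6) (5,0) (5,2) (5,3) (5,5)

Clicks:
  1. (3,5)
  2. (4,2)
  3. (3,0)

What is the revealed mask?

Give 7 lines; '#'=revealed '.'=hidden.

Click 1 (3,5) count=2: revealed 1 new [(3,5)] -> total=1
Click 2 (4,2) count=3: revealed 1 new [(4,2)] -> total=2
Click 3 (3,0) count=0: revealed 11 new [(1,0) (1,1) (1,2) (2,0) (2,1) (2,2) (3,0) (3,1) (3,2) (4,0) (4,1)] -> total=13

Answer: .......
###....
###....
###..#.
###....
.......
.......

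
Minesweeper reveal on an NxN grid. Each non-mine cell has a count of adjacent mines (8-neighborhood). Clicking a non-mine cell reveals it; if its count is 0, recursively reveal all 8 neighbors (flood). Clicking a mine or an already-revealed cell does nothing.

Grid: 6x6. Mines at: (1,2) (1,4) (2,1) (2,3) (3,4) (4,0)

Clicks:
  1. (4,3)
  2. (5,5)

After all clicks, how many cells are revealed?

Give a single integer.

Answer: 13

Derivation:
Click 1 (4,3) count=1: revealed 1 new [(4,3)] -> total=1
Click 2 (5,5) count=0: revealed 12 new [(3,1) (3,2) (3,3) (4,1) (4,2) (4,4) (4,5) (5,1) (5,2) (5,3) (5,4) (5,5)] -> total=13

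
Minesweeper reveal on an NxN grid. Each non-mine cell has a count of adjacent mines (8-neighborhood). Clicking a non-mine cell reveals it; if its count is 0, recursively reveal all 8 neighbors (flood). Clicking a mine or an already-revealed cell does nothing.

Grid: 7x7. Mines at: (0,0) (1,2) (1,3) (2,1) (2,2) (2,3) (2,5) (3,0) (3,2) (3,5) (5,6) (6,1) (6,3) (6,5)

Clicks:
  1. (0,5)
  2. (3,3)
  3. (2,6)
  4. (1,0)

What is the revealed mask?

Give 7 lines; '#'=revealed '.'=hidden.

Answer: ....###
#...###
......#
...#...
.......
.......
.......

Derivation:
Click 1 (0,5) count=0: revealed 6 new [(0,4) (0,5) (0,6) (1,4) (1,5) (1,6)] -> total=6
Click 2 (3,3) count=3: revealed 1 new [(3,3)] -> total=7
Click 3 (2,6) count=2: revealed 1 new [(2,6)] -> total=8
Click 4 (1,0) count=2: revealed 1 new [(1,0)] -> total=9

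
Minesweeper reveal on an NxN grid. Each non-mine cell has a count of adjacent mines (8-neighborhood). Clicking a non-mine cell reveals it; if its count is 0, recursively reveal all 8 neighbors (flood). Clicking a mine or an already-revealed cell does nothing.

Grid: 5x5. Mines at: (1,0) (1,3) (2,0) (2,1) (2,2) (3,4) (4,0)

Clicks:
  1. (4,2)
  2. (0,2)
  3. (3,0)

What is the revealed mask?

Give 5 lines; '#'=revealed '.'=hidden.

Click 1 (4,2) count=0: revealed 6 new [(3,1) (3,2) (3,3) (4,1) (4,2) (4,3)] -> total=6
Click 2 (0,2) count=1: revealed 1 new [(0,2)] -> total=7
Click 3 (3,0) count=3: revealed 1 new [(3,0)] -> total=8

Answer: ..#..
.....
.....
####.
.###.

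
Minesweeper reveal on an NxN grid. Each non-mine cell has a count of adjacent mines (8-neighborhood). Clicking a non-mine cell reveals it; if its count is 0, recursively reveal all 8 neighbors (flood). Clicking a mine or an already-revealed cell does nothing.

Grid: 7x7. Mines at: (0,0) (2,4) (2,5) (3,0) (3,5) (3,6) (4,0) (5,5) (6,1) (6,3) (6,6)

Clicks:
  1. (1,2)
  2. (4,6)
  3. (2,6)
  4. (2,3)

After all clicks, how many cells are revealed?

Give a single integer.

Click 1 (1,2) count=0: revealed 27 new [(0,1) (0,2) (0,3) (0,4) (0,5) (0,6) (1,1) (1,2) (1,3) (1,4) (1,5) (1,6) (2,1) (2,2) (2,3) (3,1) (3,2) (3,3) (3,4) (4,1) (4,2) (4,3) (4,4) (5,1) (5,2) (5,3) (5,4)] -> total=27
Click 2 (4,6) count=3: revealed 1 new [(4,6)] -> total=28
Click 3 (2,6) count=3: revealed 1 new [(2,6)] -> total=29
Click 4 (2,3) count=1: revealed 0 new [(none)] -> total=29

Answer: 29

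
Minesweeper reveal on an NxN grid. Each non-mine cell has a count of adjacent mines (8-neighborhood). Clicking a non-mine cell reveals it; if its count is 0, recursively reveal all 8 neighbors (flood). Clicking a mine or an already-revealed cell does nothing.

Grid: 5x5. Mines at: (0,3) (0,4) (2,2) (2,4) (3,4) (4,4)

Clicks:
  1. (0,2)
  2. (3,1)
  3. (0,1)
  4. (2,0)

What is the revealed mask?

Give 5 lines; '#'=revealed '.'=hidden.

Click 1 (0,2) count=1: revealed 1 new [(0,2)] -> total=1
Click 2 (3,1) count=1: revealed 1 new [(3,1)] -> total=2
Click 3 (0,1) count=0: revealed 14 new [(0,0) (0,1) (1,0) (1,1) (1,2) (2,0) (2,1) (3,0) (3,2) (3,3) (4,0) (4,1) (4,2) (4,3)] -> total=16
Click 4 (2,0) count=0: revealed 0 new [(none)] -> total=16

Answer: ###..
###..
##...
####.
####.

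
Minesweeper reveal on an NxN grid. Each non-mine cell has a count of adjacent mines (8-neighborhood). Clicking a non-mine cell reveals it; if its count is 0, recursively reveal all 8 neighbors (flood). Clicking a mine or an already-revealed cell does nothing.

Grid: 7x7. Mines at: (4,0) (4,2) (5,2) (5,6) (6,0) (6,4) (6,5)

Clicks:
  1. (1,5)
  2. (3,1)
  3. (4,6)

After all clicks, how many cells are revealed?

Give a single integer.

Click 1 (1,5) count=0: revealed 35 new [(0,0) (0,1) (0,2) (0,3) (0,4) (0,5) (0,6) (1,0) (1,1) (1,2) (1,3) (1,4) (1,5) (1,6) (2,0) (2,1) (2,2) (2,3) (2,4) (2,5) (2,6) (3,0) (3,1) (3,2) (3,3) (3,4) (3,5) (3,6) (4,3) (4,4) (4,5) (4,6) (5,3) (5,4) (5,5)] -> total=35
Click 2 (3,1) count=2: revealed 0 new [(none)] -> total=35
Click 3 (4,6) count=1: revealed 0 new [(none)] -> total=35

Answer: 35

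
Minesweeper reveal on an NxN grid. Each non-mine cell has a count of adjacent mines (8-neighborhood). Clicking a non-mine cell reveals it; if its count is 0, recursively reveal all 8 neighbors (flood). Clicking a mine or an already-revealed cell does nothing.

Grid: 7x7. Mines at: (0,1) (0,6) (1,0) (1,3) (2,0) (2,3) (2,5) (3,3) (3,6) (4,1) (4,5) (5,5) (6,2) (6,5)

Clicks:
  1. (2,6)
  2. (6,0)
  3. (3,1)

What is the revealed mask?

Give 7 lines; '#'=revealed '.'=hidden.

Answer: .......
.......
......#
.#.....
.......
##.....
##.....

Derivation:
Click 1 (2,6) count=2: revealed 1 new [(2,6)] -> total=1
Click 2 (6,0) count=0: revealed 4 new [(5,0) (5,1) (6,0) (6,1)] -> total=5
Click 3 (3,1) count=2: revealed 1 new [(3,1)] -> total=6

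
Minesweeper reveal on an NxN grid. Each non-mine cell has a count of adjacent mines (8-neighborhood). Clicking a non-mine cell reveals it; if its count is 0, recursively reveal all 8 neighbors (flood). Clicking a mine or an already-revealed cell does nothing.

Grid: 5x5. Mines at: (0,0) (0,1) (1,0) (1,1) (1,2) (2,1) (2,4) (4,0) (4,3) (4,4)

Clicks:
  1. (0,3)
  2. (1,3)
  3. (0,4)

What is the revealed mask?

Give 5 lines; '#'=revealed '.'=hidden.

Click 1 (0,3) count=1: revealed 1 new [(0,3)] -> total=1
Click 2 (1,3) count=2: revealed 1 new [(1,3)] -> total=2
Click 3 (0,4) count=0: revealed 2 new [(0,4) (1,4)] -> total=4

Answer: ...##
...##
.....
.....
.....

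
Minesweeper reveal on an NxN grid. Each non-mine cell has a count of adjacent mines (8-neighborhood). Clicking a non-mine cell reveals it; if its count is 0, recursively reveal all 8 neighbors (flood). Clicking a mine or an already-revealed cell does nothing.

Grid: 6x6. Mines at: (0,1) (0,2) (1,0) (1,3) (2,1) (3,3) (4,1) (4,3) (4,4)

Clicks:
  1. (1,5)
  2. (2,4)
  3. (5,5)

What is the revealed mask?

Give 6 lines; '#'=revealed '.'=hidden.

Click 1 (1,5) count=0: revealed 8 new [(0,4) (0,5) (1,4) (1,5) (2,4) (2,5) (3,4) (3,5)] -> total=8
Click 2 (2,4) count=2: revealed 0 new [(none)] -> total=8
Click 3 (5,5) count=1: revealed 1 new [(5,5)] -> total=9

Answer: ....##
....##
....##
....##
......
.....#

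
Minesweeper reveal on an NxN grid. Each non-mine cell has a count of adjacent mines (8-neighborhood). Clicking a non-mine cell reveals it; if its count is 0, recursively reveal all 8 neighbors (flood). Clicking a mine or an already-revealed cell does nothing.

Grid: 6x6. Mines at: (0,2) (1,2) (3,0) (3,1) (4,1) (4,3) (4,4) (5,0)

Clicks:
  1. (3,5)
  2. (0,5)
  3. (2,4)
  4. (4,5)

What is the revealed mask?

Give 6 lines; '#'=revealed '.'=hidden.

Answer: ...###
...###
...###
...###
.....#
......

Derivation:
Click 1 (3,5) count=1: revealed 1 new [(3,5)] -> total=1
Click 2 (0,5) count=0: revealed 11 new [(0,3) (0,4) (0,5) (1,3) (1,4) (1,5) (2,3) (2,4) (2,5) (3,3) (3,4)] -> total=12
Click 3 (2,4) count=0: revealed 0 new [(none)] -> total=12
Click 4 (4,5) count=1: revealed 1 new [(4,5)] -> total=13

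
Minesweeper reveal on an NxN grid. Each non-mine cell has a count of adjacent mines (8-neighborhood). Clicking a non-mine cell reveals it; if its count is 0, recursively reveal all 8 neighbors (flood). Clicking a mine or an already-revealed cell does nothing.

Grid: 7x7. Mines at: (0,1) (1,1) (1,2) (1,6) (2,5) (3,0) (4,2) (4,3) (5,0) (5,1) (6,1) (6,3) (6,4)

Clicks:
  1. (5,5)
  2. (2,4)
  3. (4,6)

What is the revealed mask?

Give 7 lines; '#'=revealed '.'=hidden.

Answer: .......
.......
....#..
....###
....###
....###
.....##

Derivation:
Click 1 (5,5) count=1: revealed 1 new [(5,5)] -> total=1
Click 2 (2,4) count=1: revealed 1 new [(2,4)] -> total=2
Click 3 (4,6) count=0: revealed 10 new [(3,4) (3,5) (3,6) (4,4) (4,5) (4,6) (5,4) (5,6) (6,5) (6,6)] -> total=12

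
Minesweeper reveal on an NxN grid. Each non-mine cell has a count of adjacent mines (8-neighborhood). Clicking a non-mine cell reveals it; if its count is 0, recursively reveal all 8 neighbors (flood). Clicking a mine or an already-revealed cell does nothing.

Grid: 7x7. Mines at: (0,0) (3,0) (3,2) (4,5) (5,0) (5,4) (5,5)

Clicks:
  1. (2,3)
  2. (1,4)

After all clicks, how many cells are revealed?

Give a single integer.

Click 1 (2,3) count=1: revealed 1 new [(2,3)] -> total=1
Click 2 (1,4) count=0: revealed 21 new [(0,1) (0,2) (0,3) (0,4) (0,5) (0,6) (1,1) (1,2) (1,3) (1,4) (1,5) (1,6) (2,1) (2,2) (2,4) (2,5) (2,6) (3,3) (3,4) (3,5) (3,6)] -> total=22

Answer: 22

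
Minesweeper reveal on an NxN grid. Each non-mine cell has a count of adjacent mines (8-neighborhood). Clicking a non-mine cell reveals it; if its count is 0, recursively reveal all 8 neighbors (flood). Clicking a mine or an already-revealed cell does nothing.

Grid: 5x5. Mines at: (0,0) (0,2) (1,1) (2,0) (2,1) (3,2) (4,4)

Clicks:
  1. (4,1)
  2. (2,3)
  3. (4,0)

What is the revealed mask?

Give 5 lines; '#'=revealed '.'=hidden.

Click 1 (4,1) count=1: revealed 1 new [(4,1)] -> total=1
Click 2 (2,3) count=1: revealed 1 new [(2,3)] -> total=2
Click 3 (4,0) count=0: revealed 3 new [(3,0) (3,1) (4,0)] -> total=5

Answer: .....
.....
...#.
##...
##...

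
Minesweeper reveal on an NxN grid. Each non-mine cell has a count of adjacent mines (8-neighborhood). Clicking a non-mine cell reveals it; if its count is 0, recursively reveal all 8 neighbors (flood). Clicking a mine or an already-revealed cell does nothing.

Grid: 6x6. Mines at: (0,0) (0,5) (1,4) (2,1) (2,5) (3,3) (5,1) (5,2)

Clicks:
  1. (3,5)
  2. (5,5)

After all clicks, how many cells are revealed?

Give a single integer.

Click 1 (3,5) count=1: revealed 1 new [(3,5)] -> total=1
Click 2 (5,5) count=0: revealed 7 new [(3,4) (4,3) (4,4) (4,5) (5,3) (5,4) (5,5)] -> total=8

Answer: 8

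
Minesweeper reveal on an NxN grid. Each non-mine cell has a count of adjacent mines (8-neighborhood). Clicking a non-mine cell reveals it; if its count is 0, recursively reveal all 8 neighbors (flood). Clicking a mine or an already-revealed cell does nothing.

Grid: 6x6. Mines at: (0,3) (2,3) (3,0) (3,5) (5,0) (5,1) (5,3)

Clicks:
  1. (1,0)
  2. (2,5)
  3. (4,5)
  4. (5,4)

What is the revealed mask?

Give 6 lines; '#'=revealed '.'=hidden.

Answer: ###...
###...
###..#
......
.....#
....#.

Derivation:
Click 1 (1,0) count=0: revealed 9 new [(0,0) (0,1) (0,2) (1,0) (1,1) (1,2) (2,0) (2,1) (2,2)] -> total=9
Click 2 (2,5) count=1: revealed 1 new [(2,5)] -> total=10
Click 3 (4,5) count=1: revealed 1 new [(4,5)] -> total=11
Click 4 (5,4) count=1: revealed 1 new [(5,4)] -> total=12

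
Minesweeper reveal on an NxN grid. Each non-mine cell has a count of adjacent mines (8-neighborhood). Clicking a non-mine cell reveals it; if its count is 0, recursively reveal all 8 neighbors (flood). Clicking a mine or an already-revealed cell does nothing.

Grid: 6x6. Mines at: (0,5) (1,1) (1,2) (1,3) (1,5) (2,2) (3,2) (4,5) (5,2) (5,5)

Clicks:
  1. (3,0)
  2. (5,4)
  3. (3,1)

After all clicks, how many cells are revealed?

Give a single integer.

Answer: 9

Derivation:
Click 1 (3,0) count=0: revealed 8 new [(2,0) (2,1) (3,0) (3,1) (4,0) (4,1) (5,0) (5,1)] -> total=8
Click 2 (5,4) count=2: revealed 1 new [(5,4)] -> total=9
Click 3 (3,1) count=2: revealed 0 new [(none)] -> total=9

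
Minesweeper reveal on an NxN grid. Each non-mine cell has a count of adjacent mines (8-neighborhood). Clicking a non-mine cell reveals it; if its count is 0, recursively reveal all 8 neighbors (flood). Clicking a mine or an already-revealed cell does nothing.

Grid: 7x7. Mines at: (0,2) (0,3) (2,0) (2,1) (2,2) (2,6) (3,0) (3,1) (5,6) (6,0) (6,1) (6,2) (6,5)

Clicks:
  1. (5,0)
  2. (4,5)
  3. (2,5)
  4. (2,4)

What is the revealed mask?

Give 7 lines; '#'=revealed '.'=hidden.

Click 1 (5,0) count=2: revealed 1 new [(5,0)] -> total=1
Click 2 (4,5) count=1: revealed 1 new [(4,5)] -> total=2
Click 3 (2,5) count=1: revealed 1 new [(2,5)] -> total=3
Click 4 (2,4) count=0: revealed 16 new [(1,3) (1,4) (1,5) (2,3) (2,4) (3,2) (3,3) (3,4) (3,5) (4,2) (4,3) (4,4) (5,2) (5,3) (5,4) (5,5)] -> total=19

Answer: .......
...###.
...###.
..####.
..####.
#.####.
.......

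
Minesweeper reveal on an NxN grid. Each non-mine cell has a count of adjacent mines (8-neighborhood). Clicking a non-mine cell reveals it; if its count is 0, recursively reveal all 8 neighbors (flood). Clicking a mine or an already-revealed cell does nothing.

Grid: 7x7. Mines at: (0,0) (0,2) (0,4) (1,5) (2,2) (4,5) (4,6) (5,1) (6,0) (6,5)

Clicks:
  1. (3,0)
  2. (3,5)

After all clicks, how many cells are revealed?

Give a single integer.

Click 1 (3,0) count=0: revealed 8 new [(1,0) (1,1) (2,0) (2,1) (3,0) (3,1) (4,0) (4,1)] -> total=8
Click 2 (3,5) count=2: revealed 1 new [(3,5)] -> total=9

Answer: 9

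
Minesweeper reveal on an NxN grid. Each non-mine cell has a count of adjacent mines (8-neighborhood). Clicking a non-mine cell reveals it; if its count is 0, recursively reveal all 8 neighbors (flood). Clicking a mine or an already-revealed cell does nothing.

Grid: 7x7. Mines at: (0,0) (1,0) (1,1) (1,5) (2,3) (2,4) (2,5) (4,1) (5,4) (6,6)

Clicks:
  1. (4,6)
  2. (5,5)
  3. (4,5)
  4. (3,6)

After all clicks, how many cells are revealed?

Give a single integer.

Answer: 6

Derivation:
Click 1 (4,6) count=0: revealed 6 new [(3,5) (3,6) (4,5) (4,6) (5,5) (5,6)] -> total=6
Click 2 (5,5) count=2: revealed 0 new [(none)] -> total=6
Click 3 (4,5) count=1: revealed 0 new [(none)] -> total=6
Click 4 (3,6) count=1: revealed 0 new [(none)] -> total=6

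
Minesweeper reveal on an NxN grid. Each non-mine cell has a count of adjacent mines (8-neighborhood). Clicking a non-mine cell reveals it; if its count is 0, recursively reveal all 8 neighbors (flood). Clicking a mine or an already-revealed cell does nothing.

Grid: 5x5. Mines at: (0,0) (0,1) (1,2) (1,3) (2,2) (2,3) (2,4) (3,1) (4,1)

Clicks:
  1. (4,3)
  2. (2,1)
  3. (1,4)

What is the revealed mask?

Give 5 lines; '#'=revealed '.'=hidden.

Answer: .....
....#
.#...
..###
..###

Derivation:
Click 1 (4,3) count=0: revealed 6 new [(3,2) (3,3) (3,4) (4,2) (4,3) (4,4)] -> total=6
Click 2 (2,1) count=3: revealed 1 new [(2,1)] -> total=7
Click 3 (1,4) count=3: revealed 1 new [(1,4)] -> total=8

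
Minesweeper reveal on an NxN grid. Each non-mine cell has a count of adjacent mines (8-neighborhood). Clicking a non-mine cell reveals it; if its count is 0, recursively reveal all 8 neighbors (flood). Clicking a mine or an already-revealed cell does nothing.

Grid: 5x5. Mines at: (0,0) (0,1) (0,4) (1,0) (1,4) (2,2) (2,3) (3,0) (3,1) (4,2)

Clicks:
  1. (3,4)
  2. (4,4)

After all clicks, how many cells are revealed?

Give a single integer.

Answer: 4

Derivation:
Click 1 (3,4) count=1: revealed 1 new [(3,4)] -> total=1
Click 2 (4,4) count=0: revealed 3 new [(3,3) (4,3) (4,4)] -> total=4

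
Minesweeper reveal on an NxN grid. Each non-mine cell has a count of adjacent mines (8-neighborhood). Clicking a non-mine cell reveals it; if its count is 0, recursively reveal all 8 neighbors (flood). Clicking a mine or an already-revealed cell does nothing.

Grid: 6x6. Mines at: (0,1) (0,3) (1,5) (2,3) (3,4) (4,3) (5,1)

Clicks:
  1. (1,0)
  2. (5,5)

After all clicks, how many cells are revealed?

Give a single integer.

Answer: 5

Derivation:
Click 1 (1,0) count=1: revealed 1 new [(1,0)] -> total=1
Click 2 (5,5) count=0: revealed 4 new [(4,4) (4,5) (5,4) (5,5)] -> total=5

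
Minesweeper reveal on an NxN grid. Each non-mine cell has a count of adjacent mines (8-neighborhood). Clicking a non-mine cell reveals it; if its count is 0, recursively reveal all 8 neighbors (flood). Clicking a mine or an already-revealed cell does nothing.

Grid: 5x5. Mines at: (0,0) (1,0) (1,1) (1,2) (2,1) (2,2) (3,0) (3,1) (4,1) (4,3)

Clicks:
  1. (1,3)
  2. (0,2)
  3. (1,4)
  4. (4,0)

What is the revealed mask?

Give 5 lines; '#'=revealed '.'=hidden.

Click 1 (1,3) count=2: revealed 1 new [(1,3)] -> total=1
Click 2 (0,2) count=2: revealed 1 new [(0,2)] -> total=2
Click 3 (1,4) count=0: revealed 7 new [(0,3) (0,4) (1,4) (2,3) (2,4) (3,3) (3,4)] -> total=9
Click 4 (4,0) count=3: revealed 1 new [(4,0)] -> total=10

Answer: ..###
...##
...##
...##
#....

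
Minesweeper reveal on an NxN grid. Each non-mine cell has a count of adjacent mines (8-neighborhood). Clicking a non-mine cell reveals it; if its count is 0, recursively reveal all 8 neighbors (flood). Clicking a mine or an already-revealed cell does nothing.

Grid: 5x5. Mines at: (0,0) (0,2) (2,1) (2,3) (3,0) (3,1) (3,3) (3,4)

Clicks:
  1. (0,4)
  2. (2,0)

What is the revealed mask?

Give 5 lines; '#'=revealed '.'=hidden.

Click 1 (0,4) count=0: revealed 4 new [(0,3) (0,4) (1,3) (1,4)] -> total=4
Click 2 (2,0) count=3: revealed 1 new [(2,0)] -> total=5

Answer: ...##
...##
#....
.....
.....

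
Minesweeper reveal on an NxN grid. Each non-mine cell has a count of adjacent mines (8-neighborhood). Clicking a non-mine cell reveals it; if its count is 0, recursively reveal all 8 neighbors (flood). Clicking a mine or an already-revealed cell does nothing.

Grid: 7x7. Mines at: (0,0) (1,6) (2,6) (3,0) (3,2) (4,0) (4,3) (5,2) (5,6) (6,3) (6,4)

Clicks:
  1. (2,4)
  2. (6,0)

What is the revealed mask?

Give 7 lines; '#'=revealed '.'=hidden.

Click 1 (2,4) count=0: revealed 18 new [(0,1) (0,2) (0,3) (0,4) (0,5) (1,1) (1,2) (1,3) (1,4) (1,5) (2,1) (2,2) (2,3) (2,4) (2,5) (3,3) (3,4) (3,5)] -> total=18
Click 2 (6,0) count=0: revealed 4 new [(5,0) (5,1) (6,0) (6,1)] -> total=22

Answer: .#####.
.#####.
.#####.
...###.
.......
##.....
##.....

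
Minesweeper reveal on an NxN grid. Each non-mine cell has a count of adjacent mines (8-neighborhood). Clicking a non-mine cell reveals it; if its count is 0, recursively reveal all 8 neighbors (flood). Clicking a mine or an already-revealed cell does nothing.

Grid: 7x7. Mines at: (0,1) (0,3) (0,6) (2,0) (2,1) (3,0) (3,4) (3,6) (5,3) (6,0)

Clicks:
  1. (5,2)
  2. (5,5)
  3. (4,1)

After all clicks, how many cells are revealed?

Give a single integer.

Click 1 (5,2) count=1: revealed 1 new [(5,2)] -> total=1
Click 2 (5,5) count=0: revealed 9 new [(4,4) (4,5) (4,6) (5,4) (5,5) (5,6) (6,4) (6,5) (6,6)] -> total=10
Click 3 (4,1) count=1: revealed 1 new [(4,1)] -> total=11

Answer: 11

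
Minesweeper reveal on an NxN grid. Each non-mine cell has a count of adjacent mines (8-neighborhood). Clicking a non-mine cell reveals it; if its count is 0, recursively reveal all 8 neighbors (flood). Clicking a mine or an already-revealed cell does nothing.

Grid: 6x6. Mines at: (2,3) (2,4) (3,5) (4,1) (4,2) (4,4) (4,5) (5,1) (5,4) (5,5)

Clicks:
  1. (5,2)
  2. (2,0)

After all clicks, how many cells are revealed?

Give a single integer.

Answer: 19

Derivation:
Click 1 (5,2) count=3: revealed 1 new [(5,2)] -> total=1
Click 2 (2,0) count=0: revealed 18 new [(0,0) (0,1) (0,2) (0,3) (0,4) (0,5) (1,0) (1,1) (1,2) (1,3) (1,4) (1,5) (2,0) (2,1) (2,2) (3,0) (3,1) (3,2)] -> total=19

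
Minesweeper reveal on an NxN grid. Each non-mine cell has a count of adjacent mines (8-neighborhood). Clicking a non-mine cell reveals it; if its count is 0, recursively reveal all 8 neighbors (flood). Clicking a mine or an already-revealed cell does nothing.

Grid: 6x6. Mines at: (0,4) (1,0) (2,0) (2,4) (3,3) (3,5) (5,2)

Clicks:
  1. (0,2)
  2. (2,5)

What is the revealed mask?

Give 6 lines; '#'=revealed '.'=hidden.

Click 1 (0,2) count=0: revealed 9 new [(0,1) (0,2) (0,3) (1,1) (1,2) (1,3) (2,1) (2,2) (2,3)] -> total=9
Click 2 (2,5) count=2: revealed 1 new [(2,5)] -> total=10

Answer: .###..
.###..
.###.#
......
......
......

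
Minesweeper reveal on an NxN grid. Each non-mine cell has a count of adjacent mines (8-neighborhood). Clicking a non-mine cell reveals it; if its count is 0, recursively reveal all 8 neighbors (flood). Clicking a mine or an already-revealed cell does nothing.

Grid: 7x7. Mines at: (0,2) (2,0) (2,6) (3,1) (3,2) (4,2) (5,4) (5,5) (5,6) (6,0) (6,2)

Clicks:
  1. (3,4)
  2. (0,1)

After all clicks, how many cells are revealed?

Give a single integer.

Click 1 (3,4) count=0: revealed 17 new [(0,3) (0,4) (0,5) (0,6) (1,3) (1,4) (1,5) (1,6) (2,3) (2,4) (2,5) (3,3) (3,4) (3,5) (4,3) (4,4) (4,5)] -> total=17
Click 2 (0,1) count=1: revealed 1 new [(0,1)] -> total=18

Answer: 18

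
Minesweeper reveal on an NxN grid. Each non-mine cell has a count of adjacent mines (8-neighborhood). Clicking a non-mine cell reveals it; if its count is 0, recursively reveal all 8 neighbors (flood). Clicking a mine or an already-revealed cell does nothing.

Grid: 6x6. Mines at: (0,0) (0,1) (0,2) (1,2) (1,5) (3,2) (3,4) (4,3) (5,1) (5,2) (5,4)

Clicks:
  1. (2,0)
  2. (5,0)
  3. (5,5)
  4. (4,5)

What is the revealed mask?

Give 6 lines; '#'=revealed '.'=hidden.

Answer: ......
##....
##....
##....
##...#
#....#

Derivation:
Click 1 (2,0) count=0: revealed 8 new [(1,0) (1,1) (2,0) (2,1) (3,0) (3,1) (4,0) (4,1)] -> total=8
Click 2 (5,0) count=1: revealed 1 new [(5,0)] -> total=9
Click 3 (5,5) count=1: revealed 1 new [(5,5)] -> total=10
Click 4 (4,5) count=2: revealed 1 new [(4,5)] -> total=11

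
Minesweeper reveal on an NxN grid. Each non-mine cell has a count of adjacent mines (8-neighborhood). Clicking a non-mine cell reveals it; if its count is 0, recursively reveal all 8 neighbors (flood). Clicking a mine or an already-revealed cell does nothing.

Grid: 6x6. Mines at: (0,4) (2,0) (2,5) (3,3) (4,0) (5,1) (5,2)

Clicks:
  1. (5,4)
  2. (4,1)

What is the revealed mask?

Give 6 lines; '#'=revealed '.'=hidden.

Answer: ......
......
......
....##
.#.###
...###

Derivation:
Click 1 (5,4) count=0: revealed 8 new [(3,4) (3,5) (4,3) (4,4) (4,5) (5,3) (5,4) (5,5)] -> total=8
Click 2 (4,1) count=3: revealed 1 new [(4,1)] -> total=9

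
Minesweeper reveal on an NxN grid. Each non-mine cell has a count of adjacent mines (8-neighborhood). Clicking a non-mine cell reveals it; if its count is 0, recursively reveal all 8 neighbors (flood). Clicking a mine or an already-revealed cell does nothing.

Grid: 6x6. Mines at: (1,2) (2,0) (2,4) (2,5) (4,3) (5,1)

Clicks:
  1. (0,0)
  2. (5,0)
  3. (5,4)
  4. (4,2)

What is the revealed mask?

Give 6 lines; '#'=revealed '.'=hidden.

Answer: ##....
##....
......
......
..#...
#...#.

Derivation:
Click 1 (0,0) count=0: revealed 4 new [(0,0) (0,1) (1,0) (1,1)] -> total=4
Click 2 (5,0) count=1: revealed 1 new [(5,0)] -> total=5
Click 3 (5,4) count=1: revealed 1 new [(5,4)] -> total=6
Click 4 (4,2) count=2: revealed 1 new [(4,2)] -> total=7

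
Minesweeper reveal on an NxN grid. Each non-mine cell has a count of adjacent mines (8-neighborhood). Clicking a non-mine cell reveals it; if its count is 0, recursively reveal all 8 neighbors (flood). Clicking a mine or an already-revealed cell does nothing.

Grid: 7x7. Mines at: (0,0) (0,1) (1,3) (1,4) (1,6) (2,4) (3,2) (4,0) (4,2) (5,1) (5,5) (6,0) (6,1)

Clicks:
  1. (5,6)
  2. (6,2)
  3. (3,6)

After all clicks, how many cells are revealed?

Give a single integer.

Click 1 (5,6) count=1: revealed 1 new [(5,6)] -> total=1
Click 2 (6,2) count=2: revealed 1 new [(6,2)] -> total=2
Click 3 (3,6) count=0: revealed 6 new [(2,5) (2,6) (3,5) (3,6) (4,5) (4,6)] -> total=8

Answer: 8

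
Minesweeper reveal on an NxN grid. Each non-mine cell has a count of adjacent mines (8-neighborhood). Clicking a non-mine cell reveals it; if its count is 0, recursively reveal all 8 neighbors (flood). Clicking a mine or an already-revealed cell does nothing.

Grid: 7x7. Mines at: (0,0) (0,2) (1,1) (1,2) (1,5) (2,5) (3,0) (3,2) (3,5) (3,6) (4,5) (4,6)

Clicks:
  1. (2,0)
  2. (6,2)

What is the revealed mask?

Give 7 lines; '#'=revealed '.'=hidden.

Answer: .......
.......
#......
.......
#####..
#######
#######

Derivation:
Click 1 (2,0) count=2: revealed 1 new [(2,0)] -> total=1
Click 2 (6,2) count=0: revealed 19 new [(4,0) (4,1) (4,2) (4,3) (4,4) (5,0) (5,1) (5,2) (5,3) (5,4) (5,5) (5,6) (6,0) (6,1) (6,2) (6,3) (6,4) (6,5) (6,6)] -> total=20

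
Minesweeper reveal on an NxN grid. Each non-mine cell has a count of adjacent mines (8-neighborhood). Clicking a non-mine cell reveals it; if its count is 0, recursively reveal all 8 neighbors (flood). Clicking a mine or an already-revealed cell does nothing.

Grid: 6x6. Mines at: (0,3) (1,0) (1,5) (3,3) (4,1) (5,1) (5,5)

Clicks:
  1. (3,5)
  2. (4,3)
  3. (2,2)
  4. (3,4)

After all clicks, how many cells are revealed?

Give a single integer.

Click 1 (3,5) count=0: revealed 6 new [(2,4) (2,5) (3,4) (3,5) (4,4) (4,5)] -> total=6
Click 2 (4,3) count=1: revealed 1 new [(4,3)] -> total=7
Click 3 (2,2) count=1: revealed 1 new [(2,2)] -> total=8
Click 4 (3,4) count=1: revealed 0 new [(none)] -> total=8

Answer: 8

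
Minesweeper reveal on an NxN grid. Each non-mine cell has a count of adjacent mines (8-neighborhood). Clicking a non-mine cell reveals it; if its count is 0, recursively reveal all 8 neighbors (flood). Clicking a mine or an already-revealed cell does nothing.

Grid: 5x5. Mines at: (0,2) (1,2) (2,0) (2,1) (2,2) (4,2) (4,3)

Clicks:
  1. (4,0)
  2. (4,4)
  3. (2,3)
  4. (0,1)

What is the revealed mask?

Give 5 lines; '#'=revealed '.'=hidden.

Answer: .#...
.....
...#.
##...
##..#

Derivation:
Click 1 (4,0) count=0: revealed 4 new [(3,0) (3,1) (4,0) (4,1)] -> total=4
Click 2 (4,4) count=1: revealed 1 new [(4,4)] -> total=5
Click 3 (2,3) count=2: revealed 1 new [(2,3)] -> total=6
Click 4 (0,1) count=2: revealed 1 new [(0,1)] -> total=7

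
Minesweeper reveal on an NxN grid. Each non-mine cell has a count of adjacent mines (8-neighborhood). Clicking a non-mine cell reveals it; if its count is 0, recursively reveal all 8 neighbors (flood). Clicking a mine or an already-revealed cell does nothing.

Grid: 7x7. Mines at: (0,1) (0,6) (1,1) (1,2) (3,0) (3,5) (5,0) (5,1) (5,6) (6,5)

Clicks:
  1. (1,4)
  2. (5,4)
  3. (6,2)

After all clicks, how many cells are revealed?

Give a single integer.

Click 1 (1,4) count=0: revealed 9 new [(0,3) (0,4) (0,5) (1,3) (1,4) (1,5) (2,3) (2,4) (2,5)] -> total=9
Click 2 (5,4) count=1: revealed 1 new [(5,4)] -> total=10
Click 3 (6,2) count=1: revealed 1 new [(6,2)] -> total=11

Answer: 11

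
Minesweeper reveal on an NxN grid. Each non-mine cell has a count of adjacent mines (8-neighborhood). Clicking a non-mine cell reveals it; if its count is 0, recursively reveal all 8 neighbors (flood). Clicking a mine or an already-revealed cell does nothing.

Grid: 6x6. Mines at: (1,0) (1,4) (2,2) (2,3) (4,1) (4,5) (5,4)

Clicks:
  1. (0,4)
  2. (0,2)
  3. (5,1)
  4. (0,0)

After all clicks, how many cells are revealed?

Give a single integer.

Answer: 9

Derivation:
Click 1 (0,4) count=1: revealed 1 new [(0,4)] -> total=1
Click 2 (0,2) count=0: revealed 6 new [(0,1) (0,2) (0,3) (1,1) (1,2) (1,3)] -> total=7
Click 3 (5,1) count=1: revealed 1 new [(5,1)] -> total=8
Click 4 (0,0) count=1: revealed 1 new [(0,0)] -> total=9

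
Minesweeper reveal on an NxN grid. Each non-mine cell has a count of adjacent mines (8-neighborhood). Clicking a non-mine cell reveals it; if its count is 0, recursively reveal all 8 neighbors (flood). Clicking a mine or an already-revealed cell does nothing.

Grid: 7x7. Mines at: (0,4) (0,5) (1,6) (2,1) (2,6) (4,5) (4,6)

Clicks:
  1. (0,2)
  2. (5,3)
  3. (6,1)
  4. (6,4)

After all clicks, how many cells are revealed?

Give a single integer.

Answer: 39

Derivation:
Click 1 (0,2) count=0: revealed 8 new [(0,0) (0,1) (0,2) (0,3) (1,0) (1,1) (1,2) (1,3)] -> total=8
Click 2 (5,3) count=0: revealed 31 new [(1,4) (1,5) (2,2) (2,3) (2,4) (2,5) (3,0) (3,1) (3,2) (3,3) (3,4) (3,5) (4,0) (4,1) (4,2) (4,3) (4,4) (5,0) (5,1) (5,2) (5,3) (5,4) (5,5) (5,6) (6,0) (6,1) (6,2) (6,3) (6,4) (6,5) (6,6)] -> total=39
Click 3 (6,1) count=0: revealed 0 new [(none)] -> total=39
Click 4 (6,4) count=0: revealed 0 new [(none)] -> total=39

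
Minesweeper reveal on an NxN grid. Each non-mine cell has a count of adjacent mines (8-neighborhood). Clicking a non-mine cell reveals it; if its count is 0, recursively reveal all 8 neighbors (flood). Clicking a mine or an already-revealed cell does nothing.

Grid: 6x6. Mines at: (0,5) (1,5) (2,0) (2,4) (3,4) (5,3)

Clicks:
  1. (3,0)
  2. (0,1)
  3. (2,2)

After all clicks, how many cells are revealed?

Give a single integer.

Answer: 24

Derivation:
Click 1 (3,0) count=1: revealed 1 new [(3,0)] -> total=1
Click 2 (0,1) count=0: revealed 23 new [(0,0) (0,1) (0,2) (0,3) (0,4) (1,0) (1,1) (1,2) (1,3) (1,4) (2,1) (2,2) (2,3) (3,1) (3,2) (3,3) (4,0) (4,1) (4,2) (4,3) (5,0) (5,1) (5,2)] -> total=24
Click 3 (2,2) count=0: revealed 0 new [(none)] -> total=24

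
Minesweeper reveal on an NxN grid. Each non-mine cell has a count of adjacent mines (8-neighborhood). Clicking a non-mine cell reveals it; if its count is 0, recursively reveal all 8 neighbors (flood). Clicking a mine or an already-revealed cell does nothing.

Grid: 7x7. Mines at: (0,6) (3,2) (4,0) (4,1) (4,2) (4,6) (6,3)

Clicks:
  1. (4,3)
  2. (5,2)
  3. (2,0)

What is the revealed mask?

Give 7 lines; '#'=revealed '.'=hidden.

Answer: ######.
#######
#######
##.####
...###.
..####.
.......

Derivation:
Click 1 (4,3) count=2: revealed 1 new [(4,3)] -> total=1
Click 2 (5,2) count=3: revealed 1 new [(5,2)] -> total=2
Click 3 (2,0) count=0: revealed 31 new [(0,0) (0,1) (0,2) (0,3) (0,4) (0,5) (1,0) (1,1) (1,2) (1,3) (1,4) (1,5) (1,6) (2,0) (2,1) (2,2) (2,3) (2,4) (2,5) (2,6) (3,0) (3,1) (3,3) (3,4) (3,5) (3,6) (4,4) (4,5) (5,3) (5,4) (5,5)] -> total=33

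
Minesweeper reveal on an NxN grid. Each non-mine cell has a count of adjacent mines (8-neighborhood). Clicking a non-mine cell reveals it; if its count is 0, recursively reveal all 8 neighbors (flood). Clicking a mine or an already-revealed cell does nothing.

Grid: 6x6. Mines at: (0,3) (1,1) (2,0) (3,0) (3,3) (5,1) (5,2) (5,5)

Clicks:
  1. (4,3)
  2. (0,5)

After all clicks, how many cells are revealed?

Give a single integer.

Click 1 (4,3) count=2: revealed 1 new [(4,3)] -> total=1
Click 2 (0,5) count=0: revealed 10 new [(0,4) (0,5) (1,4) (1,5) (2,4) (2,5) (3,4) (3,5) (4,4) (4,5)] -> total=11

Answer: 11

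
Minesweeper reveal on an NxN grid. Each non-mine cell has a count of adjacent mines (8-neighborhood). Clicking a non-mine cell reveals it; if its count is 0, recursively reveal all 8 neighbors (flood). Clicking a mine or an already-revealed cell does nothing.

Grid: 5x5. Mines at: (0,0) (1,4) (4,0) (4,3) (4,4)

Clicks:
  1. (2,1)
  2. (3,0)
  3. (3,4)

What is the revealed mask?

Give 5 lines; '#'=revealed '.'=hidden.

Answer: .###.
####.
####.
#####
.....

Derivation:
Click 1 (2,1) count=0: revealed 15 new [(0,1) (0,2) (0,3) (1,0) (1,1) (1,2) (1,3) (2,0) (2,1) (2,2) (2,3) (3,0) (3,1) (3,2) (3,3)] -> total=15
Click 2 (3,0) count=1: revealed 0 new [(none)] -> total=15
Click 3 (3,4) count=2: revealed 1 new [(3,4)] -> total=16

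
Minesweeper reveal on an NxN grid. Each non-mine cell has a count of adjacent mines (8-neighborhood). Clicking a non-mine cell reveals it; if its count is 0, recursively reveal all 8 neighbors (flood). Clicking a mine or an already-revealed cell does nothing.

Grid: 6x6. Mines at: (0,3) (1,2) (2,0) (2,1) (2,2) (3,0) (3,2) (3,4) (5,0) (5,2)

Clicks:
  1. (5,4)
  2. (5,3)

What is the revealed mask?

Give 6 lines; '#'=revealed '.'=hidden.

Click 1 (5,4) count=0: revealed 6 new [(4,3) (4,4) (4,5) (5,3) (5,4) (5,5)] -> total=6
Click 2 (5,3) count=1: revealed 0 new [(none)] -> total=6

Answer: ......
......
......
......
...###
...###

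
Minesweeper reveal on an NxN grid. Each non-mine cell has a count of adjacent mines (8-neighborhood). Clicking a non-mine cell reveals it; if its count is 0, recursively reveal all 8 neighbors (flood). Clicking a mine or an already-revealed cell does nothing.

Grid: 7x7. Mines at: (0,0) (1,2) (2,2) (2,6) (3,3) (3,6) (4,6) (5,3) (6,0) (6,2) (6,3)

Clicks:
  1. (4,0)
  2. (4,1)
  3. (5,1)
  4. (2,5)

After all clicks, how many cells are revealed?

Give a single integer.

Click 1 (4,0) count=0: revealed 13 new [(1,0) (1,1) (2,0) (2,1) (3,0) (3,1) (3,2) (4,0) (4,1) (4,2) (5,0) (5,1) (5,2)] -> total=13
Click 2 (4,1) count=0: revealed 0 new [(none)] -> total=13
Click 3 (5,1) count=2: revealed 0 new [(none)] -> total=13
Click 4 (2,5) count=2: revealed 1 new [(2,5)] -> total=14

Answer: 14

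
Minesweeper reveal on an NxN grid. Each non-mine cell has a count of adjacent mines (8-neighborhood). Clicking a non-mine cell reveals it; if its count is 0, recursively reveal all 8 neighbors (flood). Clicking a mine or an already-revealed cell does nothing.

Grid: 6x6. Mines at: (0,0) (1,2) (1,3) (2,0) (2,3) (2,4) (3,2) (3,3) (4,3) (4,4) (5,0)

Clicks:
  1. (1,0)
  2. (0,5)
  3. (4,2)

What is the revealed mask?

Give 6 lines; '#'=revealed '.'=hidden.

Answer: ....##
#...##
......
......
..#...
......

Derivation:
Click 1 (1,0) count=2: revealed 1 new [(1,0)] -> total=1
Click 2 (0,5) count=0: revealed 4 new [(0,4) (0,5) (1,4) (1,5)] -> total=5
Click 3 (4,2) count=3: revealed 1 new [(4,2)] -> total=6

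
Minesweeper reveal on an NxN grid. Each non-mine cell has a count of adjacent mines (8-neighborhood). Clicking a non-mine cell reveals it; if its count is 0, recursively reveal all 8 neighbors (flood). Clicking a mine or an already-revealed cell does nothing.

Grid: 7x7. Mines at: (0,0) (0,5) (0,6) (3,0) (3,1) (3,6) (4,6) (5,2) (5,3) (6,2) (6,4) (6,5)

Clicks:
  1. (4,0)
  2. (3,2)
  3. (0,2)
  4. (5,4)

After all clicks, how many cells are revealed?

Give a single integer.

Answer: 24

Derivation:
Click 1 (4,0) count=2: revealed 1 new [(4,0)] -> total=1
Click 2 (3,2) count=1: revealed 1 new [(3,2)] -> total=2
Click 3 (0,2) count=0: revealed 21 new [(0,1) (0,2) (0,3) (0,4) (1,1) (1,2) (1,3) (1,4) (1,5) (2,1) (2,2) (2,3) (2,4) (2,5) (3,3) (3,4) (3,5) (4,2) (4,3) (4,4) (4,5)] -> total=23
Click 4 (5,4) count=3: revealed 1 new [(5,4)] -> total=24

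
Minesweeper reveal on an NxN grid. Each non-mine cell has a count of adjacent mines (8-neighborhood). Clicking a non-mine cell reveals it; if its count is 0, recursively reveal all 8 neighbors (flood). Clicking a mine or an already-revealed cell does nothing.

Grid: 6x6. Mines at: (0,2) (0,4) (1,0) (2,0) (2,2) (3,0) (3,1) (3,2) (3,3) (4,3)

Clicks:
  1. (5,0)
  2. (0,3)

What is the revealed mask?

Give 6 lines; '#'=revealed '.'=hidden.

Click 1 (5,0) count=0: revealed 6 new [(4,0) (4,1) (4,2) (5,0) (5,1) (5,2)] -> total=6
Click 2 (0,3) count=2: revealed 1 new [(0,3)] -> total=7

Answer: ...#..
......
......
......
###...
###...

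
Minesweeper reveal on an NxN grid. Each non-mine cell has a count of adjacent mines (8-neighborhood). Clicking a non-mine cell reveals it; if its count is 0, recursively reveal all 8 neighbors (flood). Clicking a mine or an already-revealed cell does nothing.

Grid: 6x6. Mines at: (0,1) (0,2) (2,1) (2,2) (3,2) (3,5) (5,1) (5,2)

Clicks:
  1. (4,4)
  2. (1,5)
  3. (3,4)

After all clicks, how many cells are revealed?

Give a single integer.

Answer: 11

Derivation:
Click 1 (4,4) count=1: revealed 1 new [(4,4)] -> total=1
Click 2 (1,5) count=0: revealed 9 new [(0,3) (0,4) (0,5) (1,3) (1,4) (1,5) (2,3) (2,4) (2,5)] -> total=10
Click 3 (3,4) count=1: revealed 1 new [(3,4)] -> total=11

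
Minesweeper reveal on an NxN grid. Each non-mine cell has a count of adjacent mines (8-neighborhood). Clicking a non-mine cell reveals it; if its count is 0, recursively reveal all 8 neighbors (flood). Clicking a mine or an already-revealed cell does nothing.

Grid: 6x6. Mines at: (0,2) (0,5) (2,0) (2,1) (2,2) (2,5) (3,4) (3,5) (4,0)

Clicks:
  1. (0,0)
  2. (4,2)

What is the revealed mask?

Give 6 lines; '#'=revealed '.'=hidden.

Click 1 (0,0) count=0: revealed 4 new [(0,0) (0,1) (1,0) (1,1)] -> total=4
Click 2 (4,2) count=0: revealed 13 new [(3,1) (3,2) (3,3) (4,1) (4,2) (4,3) (4,4) (4,5) (5,1) (5,2) (5,3) (5,4) (5,5)] -> total=17

Answer: ##....
##....
......
.###..
.#####
.#####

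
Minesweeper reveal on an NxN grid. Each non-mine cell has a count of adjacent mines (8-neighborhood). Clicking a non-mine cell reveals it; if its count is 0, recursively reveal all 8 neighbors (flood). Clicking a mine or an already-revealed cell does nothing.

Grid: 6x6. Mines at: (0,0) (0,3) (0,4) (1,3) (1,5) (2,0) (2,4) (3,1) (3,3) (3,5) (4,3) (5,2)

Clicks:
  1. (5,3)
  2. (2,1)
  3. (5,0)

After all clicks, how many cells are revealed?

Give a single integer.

Answer: 6

Derivation:
Click 1 (5,3) count=2: revealed 1 new [(5,3)] -> total=1
Click 2 (2,1) count=2: revealed 1 new [(2,1)] -> total=2
Click 3 (5,0) count=0: revealed 4 new [(4,0) (4,1) (5,0) (5,1)] -> total=6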